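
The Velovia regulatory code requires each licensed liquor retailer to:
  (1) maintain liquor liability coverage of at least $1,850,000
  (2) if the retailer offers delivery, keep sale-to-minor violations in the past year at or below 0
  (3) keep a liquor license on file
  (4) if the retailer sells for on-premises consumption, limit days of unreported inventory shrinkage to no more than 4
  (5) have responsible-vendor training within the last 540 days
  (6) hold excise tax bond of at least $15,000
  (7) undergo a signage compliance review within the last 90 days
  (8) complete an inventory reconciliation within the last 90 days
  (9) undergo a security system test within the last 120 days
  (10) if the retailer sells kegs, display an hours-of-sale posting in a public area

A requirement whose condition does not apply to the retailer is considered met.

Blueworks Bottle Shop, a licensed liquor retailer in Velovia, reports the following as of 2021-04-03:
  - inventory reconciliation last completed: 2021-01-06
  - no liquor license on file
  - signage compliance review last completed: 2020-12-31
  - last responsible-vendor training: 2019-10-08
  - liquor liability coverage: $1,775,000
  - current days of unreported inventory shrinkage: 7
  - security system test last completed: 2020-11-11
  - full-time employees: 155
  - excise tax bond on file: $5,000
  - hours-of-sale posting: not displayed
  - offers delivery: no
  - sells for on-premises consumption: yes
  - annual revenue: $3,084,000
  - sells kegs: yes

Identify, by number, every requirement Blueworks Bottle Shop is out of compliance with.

1, 3, 4, 5, 6, 7, 9, 10

1. liquor liability coverage $1,775,000 < $1,850,000 → not met
2. condition 'offers delivery' does not hold → requirement n/a → met
3. liquor license absent → not met
4. condition 'sells for on-premises consumption' holds; days of unreported inventory shrinkage 7 > 4 → not met
5. responsible-vendor training 543 days ago vs limit 540 → not met
6. excise tax bond $5,000 < $15,000 → not met
7. signage compliance review 93 days ago vs limit 90 → not met
8. inventory reconciliation 87 days ago vs limit 90 → met
9. security system test 143 days ago vs limit 120 → not met
10. condition 'sells kegs' holds; hours-of-sale posting absent → not met
Not met: 1, 3, 4, 5, 6, 7, 9, 10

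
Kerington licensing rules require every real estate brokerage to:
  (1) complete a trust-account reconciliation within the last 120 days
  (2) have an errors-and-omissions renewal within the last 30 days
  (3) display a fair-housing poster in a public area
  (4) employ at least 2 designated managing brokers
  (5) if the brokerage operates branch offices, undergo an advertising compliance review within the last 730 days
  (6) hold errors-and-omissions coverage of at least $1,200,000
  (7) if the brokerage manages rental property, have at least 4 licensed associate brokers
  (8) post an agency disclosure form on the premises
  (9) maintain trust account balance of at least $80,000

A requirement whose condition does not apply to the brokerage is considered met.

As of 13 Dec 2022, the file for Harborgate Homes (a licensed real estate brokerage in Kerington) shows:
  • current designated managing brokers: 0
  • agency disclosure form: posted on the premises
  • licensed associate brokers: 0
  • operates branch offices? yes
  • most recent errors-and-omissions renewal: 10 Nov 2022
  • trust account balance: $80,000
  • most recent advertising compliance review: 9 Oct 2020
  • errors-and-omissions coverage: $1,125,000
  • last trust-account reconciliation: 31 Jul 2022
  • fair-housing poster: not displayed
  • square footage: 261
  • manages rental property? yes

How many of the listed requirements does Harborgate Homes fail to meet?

7

1. trust-account reconciliation 135 days ago vs limit 120 → not met
2. errors-and-omissions renewal 33 days ago vs limit 30 → not met
3. fair-housing poster absent → not met
4. designated managing brokers 0 < 2 → not met
5. condition 'operates branch offices' holds; advertising compliance review 795 days ago vs limit 730 → not met
6. errors-and-omissions coverage $1,125,000 < $1,200,000 → not met
7. condition 'manages rental property' holds; licensed associate brokers 0 < 4 → not met
8. agency disclosure form present → met
9. trust account balance $80,000 ≥ $80,000 → met
Not met: 7 of 9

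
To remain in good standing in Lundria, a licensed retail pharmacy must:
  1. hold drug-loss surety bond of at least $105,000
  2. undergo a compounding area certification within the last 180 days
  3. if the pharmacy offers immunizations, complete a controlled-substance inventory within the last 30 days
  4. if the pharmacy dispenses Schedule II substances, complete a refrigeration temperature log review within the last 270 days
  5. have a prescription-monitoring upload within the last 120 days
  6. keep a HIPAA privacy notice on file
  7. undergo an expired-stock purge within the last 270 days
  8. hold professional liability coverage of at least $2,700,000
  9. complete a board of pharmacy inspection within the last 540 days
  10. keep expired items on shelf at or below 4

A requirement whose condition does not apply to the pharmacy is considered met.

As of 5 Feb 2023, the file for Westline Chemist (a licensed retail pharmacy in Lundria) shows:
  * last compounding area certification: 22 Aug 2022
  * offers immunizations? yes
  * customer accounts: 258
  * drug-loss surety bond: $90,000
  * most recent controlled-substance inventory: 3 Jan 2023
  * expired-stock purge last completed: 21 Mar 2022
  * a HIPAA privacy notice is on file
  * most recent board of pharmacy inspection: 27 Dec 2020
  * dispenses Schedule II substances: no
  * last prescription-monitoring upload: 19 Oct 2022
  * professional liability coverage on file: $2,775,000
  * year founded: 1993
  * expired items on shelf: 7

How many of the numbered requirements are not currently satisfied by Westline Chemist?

5

1. drug-loss surety bond $90,000 < $105,000 → not met
2. compounding area certification 167 days ago vs limit 180 → met
3. condition 'offers immunizations' holds; controlled-substance inventory 33 days ago vs limit 30 → not met
4. condition 'dispenses Schedule II substances' does not hold → requirement n/a → met
5. prescription-monitoring upload 109 days ago vs limit 120 → met
6. HIPAA privacy notice present → met
7. expired-stock purge 321 days ago vs limit 270 → not met
8. professional liability coverage $2,775,000 ≥ $2,700,000 → met
9. board of pharmacy inspection 770 days ago vs limit 540 → not met
10. expired items on shelf 7 > 4 → not met
Not met: 5 of 10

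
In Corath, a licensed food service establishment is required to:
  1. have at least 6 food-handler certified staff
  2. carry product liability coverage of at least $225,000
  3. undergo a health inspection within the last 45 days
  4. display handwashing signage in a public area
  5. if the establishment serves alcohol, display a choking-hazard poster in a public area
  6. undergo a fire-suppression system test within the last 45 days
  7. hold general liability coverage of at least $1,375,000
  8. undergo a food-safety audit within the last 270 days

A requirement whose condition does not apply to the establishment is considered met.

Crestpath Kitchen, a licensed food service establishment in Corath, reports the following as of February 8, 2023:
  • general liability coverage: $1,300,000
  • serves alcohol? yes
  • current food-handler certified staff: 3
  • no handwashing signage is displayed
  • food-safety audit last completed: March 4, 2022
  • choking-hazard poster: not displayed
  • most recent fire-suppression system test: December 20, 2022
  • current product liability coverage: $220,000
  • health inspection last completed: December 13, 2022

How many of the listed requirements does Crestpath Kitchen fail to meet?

8

1. food-handler certified staff 3 < 6 → not met
2. product liability coverage $220,000 < $225,000 → not met
3. health inspection 57 days ago vs limit 45 → not met
4. handwashing signage absent → not met
5. condition 'serves alcohol' holds; choking-hazard poster absent → not met
6. fire-suppression system test 50 days ago vs limit 45 → not met
7. general liability coverage $1,300,000 < $1,375,000 → not met
8. food-safety audit 341 days ago vs limit 270 → not met
Not met: 8 of 8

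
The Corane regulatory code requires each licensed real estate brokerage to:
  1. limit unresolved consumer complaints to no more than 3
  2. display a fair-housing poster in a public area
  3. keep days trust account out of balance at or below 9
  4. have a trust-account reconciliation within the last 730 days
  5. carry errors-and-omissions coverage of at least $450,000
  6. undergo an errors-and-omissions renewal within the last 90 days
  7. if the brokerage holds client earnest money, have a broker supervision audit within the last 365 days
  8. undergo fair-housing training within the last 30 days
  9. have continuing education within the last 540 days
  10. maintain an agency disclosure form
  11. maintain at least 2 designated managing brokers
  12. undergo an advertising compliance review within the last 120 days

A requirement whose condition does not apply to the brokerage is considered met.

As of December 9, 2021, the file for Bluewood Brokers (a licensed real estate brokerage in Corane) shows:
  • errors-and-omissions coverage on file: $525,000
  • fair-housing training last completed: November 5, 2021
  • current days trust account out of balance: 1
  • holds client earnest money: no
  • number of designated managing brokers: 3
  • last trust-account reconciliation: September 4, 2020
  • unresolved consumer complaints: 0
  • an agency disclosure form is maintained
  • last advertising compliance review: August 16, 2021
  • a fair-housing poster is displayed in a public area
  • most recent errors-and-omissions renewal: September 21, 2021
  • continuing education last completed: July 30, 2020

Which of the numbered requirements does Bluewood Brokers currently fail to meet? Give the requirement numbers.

8

1. unresolved consumer complaints 0 ≤ 3 → met
2. fair-housing poster present → met
3. days trust account out of balance 1 ≤ 9 → met
4. trust-account reconciliation 461 days ago vs limit 730 → met
5. errors-and-omissions coverage $525,000 ≥ $450,000 → met
6. errors-and-omissions renewal 79 days ago vs limit 90 → met
7. condition 'holds client earnest money' does not hold → requirement n/a → met
8. fair-housing training 34 days ago vs limit 30 → not met
9. continuing education 497 days ago vs limit 540 → met
10. agency disclosure form present → met
11. designated managing brokers 3 ≥ 2 → met
12. advertising compliance review 115 days ago vs limit 120 → met
Not met: 8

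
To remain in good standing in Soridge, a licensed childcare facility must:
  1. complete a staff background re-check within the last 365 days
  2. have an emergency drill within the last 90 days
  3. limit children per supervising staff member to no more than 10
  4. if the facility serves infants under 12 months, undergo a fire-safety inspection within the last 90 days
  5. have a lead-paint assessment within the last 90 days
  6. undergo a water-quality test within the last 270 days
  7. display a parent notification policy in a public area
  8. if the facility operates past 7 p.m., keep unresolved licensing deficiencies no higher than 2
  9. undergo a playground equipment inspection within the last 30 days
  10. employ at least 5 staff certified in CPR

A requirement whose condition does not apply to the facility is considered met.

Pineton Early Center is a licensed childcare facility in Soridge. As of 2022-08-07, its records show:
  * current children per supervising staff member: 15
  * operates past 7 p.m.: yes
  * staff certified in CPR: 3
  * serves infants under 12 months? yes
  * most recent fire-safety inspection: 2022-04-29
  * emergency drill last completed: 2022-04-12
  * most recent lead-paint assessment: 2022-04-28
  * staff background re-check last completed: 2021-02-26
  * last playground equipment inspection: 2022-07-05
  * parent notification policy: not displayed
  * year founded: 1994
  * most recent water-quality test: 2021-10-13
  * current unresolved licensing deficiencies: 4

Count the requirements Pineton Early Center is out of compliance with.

1. staff background re-check 527 days ago vs limit 365 → not met
2. emergency drill 117 days ago vs limit 90 → not met
3. children per supervising staff member 15 > 10 → not met
4. condition 'serves infants under 12 months' holds; fire-safety inspection 100 days ago vs limit 90 → not met
5. lead-paint assessment 101 days ago vs limit 90 → not met
6. water-quality test 298 days ago vs limit 270 → not met
7. parent notification policy absent → not met
8. condition 'operates past 7 p.m.' holds; unresolved licensing deficiencies 4 > 2 → not met
9. playground equipment inspection 33 days ago vs limit 30 → not met
10. staff certified in CPR 3 < 5 → not met
Not met: 10 of 10

10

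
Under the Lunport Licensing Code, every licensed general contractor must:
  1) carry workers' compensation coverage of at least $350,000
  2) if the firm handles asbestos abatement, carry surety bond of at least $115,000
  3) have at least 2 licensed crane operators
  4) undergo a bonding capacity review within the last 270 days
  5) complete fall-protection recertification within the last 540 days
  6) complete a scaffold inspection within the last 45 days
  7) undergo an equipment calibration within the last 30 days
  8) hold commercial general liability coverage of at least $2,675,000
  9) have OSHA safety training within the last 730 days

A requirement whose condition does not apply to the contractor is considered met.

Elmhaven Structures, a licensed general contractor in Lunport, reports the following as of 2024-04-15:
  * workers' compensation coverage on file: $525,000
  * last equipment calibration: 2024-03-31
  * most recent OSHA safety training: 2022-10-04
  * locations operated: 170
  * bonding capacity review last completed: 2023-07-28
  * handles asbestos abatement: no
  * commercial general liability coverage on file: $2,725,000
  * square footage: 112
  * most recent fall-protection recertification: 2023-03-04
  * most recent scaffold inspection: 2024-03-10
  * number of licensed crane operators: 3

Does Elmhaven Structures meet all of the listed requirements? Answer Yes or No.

Yes

1. workers' compensation coverage $525,000 ≥ $350,000 → met
2. condition 'handles asbestos abatement' does not hold → requirement n/a → met
3. licensed crane operators 3 ≥ 2 → met
4. bonding capacity review 262 days ago vs limit 270 → met
5. fall-protection recertification 408 days ago vs limit 540 → met
6. scaffold inspection 36 days ago vs limit 45 → met
7. equipment calibration 15 days ago vs limit 30 → met
8. commercial general liability coverage $2,725,000 ≥ $2,675,000 → met
9. OSHA safety training 559 days ago vs limit 730 → met
All met.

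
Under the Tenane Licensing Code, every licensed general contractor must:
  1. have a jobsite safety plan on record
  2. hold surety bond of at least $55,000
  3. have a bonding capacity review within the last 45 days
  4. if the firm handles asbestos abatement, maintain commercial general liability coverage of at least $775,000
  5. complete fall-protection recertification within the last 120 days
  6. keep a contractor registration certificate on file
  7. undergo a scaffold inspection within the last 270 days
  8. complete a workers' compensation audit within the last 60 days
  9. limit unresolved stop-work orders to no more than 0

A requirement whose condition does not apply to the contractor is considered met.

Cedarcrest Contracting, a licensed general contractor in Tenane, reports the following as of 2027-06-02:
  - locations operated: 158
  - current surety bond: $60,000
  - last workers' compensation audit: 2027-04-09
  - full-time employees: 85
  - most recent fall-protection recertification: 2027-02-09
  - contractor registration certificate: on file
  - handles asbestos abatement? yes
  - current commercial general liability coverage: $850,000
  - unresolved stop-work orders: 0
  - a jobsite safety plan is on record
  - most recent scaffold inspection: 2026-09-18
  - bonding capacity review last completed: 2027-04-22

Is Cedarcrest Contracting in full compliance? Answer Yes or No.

Yes

1. jobsite safety plan present → met
2. surety bond $60,000 ≥ $55,000 → met
3. bonding capacity review 41 days ago vs limit 45 → met
4. condition 'handles asbestos abatement' holds; commercial general liability coverage $850,000 ≥ $775,000 → met
5. fall-protection recertification 113 days ago vs limit 120 → met
6. contractor registration certificate present → met
7. scaffold inspection 257 days ago vs limit 270 → met
8. workers' compensation audit 54 days ago vs limit 60 → met
9. unresolved stop-work orders 0 ≤ 0 → met
All met.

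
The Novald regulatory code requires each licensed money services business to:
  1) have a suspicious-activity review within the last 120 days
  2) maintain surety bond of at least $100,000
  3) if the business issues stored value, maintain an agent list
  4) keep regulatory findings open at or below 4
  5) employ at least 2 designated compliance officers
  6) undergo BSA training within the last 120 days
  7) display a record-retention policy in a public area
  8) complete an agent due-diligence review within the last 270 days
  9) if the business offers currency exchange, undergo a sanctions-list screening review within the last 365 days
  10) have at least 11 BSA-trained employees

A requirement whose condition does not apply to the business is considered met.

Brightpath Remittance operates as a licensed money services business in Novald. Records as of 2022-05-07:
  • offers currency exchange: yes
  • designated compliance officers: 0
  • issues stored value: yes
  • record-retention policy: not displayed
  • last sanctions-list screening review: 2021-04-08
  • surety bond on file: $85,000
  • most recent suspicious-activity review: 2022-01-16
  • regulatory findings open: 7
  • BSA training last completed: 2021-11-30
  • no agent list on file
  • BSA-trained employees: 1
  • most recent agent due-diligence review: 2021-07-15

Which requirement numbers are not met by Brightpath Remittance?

2, 3, 4, 5, 6, 7, 8, 9, 10

1. suspicious-activity review 111 days ago vs limit 120 → met
2. surety bond $85,000 < $100,000 → not met
3. condition 'issues stored value' holds; agent list absent → not met
4. regulatory findings open 7 > 4 → not met
5. designated compliance officers 0 < 2 → not met
6. BSA training 158 days ago vs limit 120 → not met
7. record-retention policy absent → not met
8. agent due-diligence review 296 days ago vs limit 270 → not met
9. condition 'offers currency exchange' holds; sanctions-list screening review 394 days ago vs limit 365 → not met
10. BSA-trained employees 1 < 11 → not met
Not met: 2, 3, 4, 5, 6, 7, 8, 9, 10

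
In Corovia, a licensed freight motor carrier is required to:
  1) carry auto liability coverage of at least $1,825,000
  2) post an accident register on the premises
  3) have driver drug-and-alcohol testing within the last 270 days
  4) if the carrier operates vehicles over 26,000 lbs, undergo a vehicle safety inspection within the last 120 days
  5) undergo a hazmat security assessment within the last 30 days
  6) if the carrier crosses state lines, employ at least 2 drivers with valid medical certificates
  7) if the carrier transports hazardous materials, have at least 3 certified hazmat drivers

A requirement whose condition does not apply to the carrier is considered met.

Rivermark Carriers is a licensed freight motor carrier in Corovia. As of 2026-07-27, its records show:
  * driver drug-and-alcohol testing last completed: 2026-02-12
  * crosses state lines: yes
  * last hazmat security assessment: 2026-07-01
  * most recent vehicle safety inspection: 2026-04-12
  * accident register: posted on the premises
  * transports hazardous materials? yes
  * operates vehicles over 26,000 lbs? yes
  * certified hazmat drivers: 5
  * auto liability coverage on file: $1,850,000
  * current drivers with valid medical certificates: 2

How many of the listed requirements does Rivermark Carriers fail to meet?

0

1. auto liability coverage $1,850,000 ≥ $1,825,000 → met
2. accident register present → met
3. driver drug-and-alcohol testing 165 days ago vs limit 270 → met
4. condition 'operates vehicles over 26,000 lbs' holds; vehicle safety inspection 106 days ago vs limit 120 → met
5. hazmat security assessment 26 days ago vs limit 30 → met
6. condition 'crosses state lines' holds; drivers with valid medical certificates 2 ≥ 2 → met
7. condition 'transports hazardous materials' holds; certified hazmat drivers 5 ≥ 3 → met
Not met: 0 of 7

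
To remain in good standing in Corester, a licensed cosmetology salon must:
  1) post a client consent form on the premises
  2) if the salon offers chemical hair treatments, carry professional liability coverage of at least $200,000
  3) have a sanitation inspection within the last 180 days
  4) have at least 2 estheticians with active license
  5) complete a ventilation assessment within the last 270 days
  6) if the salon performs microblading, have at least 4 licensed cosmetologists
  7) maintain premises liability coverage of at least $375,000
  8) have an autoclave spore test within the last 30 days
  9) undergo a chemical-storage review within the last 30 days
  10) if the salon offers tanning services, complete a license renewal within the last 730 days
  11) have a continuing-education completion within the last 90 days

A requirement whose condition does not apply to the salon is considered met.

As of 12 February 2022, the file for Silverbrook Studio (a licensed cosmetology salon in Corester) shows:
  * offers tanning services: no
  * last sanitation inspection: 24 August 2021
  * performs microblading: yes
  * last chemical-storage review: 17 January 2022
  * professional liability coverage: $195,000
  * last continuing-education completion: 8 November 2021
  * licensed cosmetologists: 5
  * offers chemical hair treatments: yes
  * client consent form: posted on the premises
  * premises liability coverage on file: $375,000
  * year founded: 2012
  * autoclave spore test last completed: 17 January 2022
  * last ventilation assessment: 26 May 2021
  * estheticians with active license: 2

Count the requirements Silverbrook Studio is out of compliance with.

1. client consent form present → met
2. condition 'offers chemical hair treatments' holds; professional liability coverage $195,000 < $200,000 → not met
3. sanitation inspection 172 days ago vs limit 180 → met
4. estheticians with active license 2 ≥ 2 → met
5. ventilation assessment 262 days ago vs limit 270 → met
6. condition 'performs microblading' holds; licensed cosmetologists 5 ≥ 4 → met
7. premises liability coverage $375,000 ≥ $375,000 → met
8. autoclave spore test 26 days ago vs limit 30 → met
9. chemical-storage review 26 days ago vs limit 30 → met
10. condition 'offers tanning services' does not hold → requirement n/a → met
11. continuing-education completion 96 days ago vs limit 90 → not met
Not met: 2 of 11

2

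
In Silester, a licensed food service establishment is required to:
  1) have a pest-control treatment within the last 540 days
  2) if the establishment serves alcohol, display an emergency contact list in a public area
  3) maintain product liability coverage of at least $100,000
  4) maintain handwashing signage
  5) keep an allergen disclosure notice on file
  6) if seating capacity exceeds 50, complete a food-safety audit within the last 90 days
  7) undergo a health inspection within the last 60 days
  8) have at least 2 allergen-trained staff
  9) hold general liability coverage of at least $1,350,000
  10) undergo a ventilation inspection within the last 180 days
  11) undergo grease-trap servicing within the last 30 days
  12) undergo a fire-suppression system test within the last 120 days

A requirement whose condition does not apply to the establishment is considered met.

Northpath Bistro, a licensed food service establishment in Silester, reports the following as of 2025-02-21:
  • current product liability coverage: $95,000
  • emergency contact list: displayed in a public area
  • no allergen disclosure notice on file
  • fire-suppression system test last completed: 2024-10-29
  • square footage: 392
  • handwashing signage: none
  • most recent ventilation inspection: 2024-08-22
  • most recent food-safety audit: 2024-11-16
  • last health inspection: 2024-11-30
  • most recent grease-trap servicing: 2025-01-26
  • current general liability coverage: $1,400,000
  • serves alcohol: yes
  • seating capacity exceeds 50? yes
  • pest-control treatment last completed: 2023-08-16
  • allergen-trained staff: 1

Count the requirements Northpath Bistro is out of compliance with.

1. pest-control treatment 555 days ago vs limit 540 → not met
2. condition 'serves alcohol' holds; emergency contact list present → met
3. product liability coverage $95,000 < $100,000 → not met
4. handwashing signage absent → not met
5. allergen disclosure notice absent → not met
6. condition 'seating capacity exceeds 50' holds; food-safety audit 97 days ago vs limit 90 → not met
7. health inspection 83 days ago vs limit 60 → not met
8. allergen-trained staff 1 < 2 → not met
9. general liability coverage $1,400,000 ≥ $1,350,000 → met
10. ventilation inspection 183 days ago vs limit 180 → not met
11. grease-trap servicing 26 days ago vs limit 30 → met
12. fire-suppression system test 115 days ago vs limit 120 → met
Not met: 8 of 12

8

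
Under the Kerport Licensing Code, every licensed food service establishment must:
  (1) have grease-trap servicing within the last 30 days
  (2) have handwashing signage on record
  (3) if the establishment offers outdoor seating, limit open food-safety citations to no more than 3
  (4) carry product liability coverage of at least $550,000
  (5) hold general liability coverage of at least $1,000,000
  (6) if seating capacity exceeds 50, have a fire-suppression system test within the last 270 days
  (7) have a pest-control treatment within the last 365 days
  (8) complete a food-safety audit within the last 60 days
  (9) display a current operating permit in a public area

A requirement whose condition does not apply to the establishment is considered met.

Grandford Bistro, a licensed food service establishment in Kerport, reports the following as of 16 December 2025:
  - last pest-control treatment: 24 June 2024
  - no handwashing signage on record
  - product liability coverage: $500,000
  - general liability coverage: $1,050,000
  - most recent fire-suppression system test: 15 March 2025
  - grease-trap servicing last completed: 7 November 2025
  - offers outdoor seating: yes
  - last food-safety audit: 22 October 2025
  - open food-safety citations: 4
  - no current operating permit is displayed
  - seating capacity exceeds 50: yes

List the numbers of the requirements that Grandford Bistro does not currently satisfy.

1, 2, 3, 4, 6, 7, 9

1. grease-trap servicing 39 days ago vs limit 30 → not met
2. handwashing signage absent → not met
3. condition 'offers outdoor seating' holds; open food-safety citations 4 > 3 → not met
4. product liability coverage $500,000 < $550,000 → not met
5. general liability coverage $1,050,000 ≥ $1,000,000 → met
6. condition 'seating capacity exceeds 50' holds; fire-suppression system test 276 days ago vs limit 270 → not met
7. pest-control treatment 540 days ago vs limit 365 → not met
8. food-safety audit 55 days ago vs limit 60 → met
9. current operating permit absent → not met
Not met: 1, 2, 3, 4, 6, 7, 9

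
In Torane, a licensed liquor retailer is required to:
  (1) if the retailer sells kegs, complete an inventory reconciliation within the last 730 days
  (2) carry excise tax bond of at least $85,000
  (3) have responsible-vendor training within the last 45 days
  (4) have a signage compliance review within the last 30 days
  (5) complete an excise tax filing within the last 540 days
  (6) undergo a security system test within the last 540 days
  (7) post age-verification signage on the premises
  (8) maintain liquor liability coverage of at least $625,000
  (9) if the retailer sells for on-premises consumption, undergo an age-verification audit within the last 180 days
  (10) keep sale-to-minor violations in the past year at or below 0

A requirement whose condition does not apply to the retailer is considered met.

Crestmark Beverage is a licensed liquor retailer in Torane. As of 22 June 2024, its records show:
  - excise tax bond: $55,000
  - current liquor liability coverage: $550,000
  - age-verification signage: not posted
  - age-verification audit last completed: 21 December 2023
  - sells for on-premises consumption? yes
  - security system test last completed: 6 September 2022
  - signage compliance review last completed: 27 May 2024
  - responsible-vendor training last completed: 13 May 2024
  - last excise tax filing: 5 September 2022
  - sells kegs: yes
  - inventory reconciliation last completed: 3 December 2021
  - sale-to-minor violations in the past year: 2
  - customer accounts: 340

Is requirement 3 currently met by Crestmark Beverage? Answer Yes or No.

3. responsible-vendor training 40 days ago vs limit 45 → met

Yes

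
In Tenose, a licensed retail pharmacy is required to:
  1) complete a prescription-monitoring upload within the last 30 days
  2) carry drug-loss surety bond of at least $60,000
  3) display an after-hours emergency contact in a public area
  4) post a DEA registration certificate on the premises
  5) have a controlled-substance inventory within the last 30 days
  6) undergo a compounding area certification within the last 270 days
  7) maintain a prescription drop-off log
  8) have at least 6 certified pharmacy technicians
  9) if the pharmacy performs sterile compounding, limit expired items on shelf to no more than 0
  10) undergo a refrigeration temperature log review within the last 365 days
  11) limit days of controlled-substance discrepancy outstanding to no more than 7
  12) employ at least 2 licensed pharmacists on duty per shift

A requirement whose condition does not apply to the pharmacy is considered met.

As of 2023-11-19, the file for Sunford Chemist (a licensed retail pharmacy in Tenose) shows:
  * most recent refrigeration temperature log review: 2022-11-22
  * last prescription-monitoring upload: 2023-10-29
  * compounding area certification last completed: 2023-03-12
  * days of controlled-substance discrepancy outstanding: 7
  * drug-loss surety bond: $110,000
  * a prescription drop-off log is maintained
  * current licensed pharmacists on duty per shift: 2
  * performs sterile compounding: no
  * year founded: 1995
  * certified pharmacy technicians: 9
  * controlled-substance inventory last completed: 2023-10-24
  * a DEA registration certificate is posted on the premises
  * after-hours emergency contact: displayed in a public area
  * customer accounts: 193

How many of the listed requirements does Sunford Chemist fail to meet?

0

1. prescription-monitoring upload 21 days ago vs limit 30 → met
2. drug-loss surety bond $110,000 ≥ $60,000 → met
3. after-hours emergency contact present → met
4. DEA registration certificate present → met
5. controlled-substance inventory 26 days ago vs limit 30 → met
6. compounding area certification 252 days ago vs limit 270 → met
7. prescription drop-off log present → met
8. certified pharmacy technicians 9 ≥ 6 → met
9. condition 'performs sterile compounding' does not hold → requirement n/a → met
10. refrigeration temperature log review 362 days ago vs limit 365 → met
11. days of controlled-substance discrepancy outstanding 7 ≤ 7 → met
12. licensed pharmacists on duty per shift 2 ≥ 2 → met
Not met: 0 of 12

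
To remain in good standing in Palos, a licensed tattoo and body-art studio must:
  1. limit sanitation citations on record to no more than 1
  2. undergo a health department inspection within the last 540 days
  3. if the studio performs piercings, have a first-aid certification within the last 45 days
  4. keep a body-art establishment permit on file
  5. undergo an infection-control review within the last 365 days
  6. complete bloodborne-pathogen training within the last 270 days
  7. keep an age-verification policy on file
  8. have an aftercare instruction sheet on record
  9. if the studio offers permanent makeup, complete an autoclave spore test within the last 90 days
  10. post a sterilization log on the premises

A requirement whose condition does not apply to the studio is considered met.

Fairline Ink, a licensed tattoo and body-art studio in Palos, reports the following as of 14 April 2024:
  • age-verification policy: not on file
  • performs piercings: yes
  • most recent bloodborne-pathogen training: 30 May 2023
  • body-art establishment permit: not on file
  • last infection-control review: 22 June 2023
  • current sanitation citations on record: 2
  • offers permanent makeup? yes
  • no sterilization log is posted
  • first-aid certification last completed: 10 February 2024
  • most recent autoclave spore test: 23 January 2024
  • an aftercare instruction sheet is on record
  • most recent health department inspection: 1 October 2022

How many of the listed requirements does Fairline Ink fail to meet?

7

1. sanitation citations on record 2 > 1 → not met
2. health department inspection 561 days ago vs limit 540 → not met
3. condition 'performs piercings' holds; first-aid certification 64 days ago vs limit 45 → not met
4. body-art establishment permit absent → not met
5. infection-control review 297 days ago vs limit 365 → met
6. bloodborne-pathogen training 320 days ago vs limit 270 → not met
7. age-verification policy absent → not met
8. aftercare instruction sheet present → met
9. condition 'offers permanent makeup' holds; autoclave spore test 82 days ago vs limit 90 → met
10. sterilization log absent → not met
Not met: 7 of 10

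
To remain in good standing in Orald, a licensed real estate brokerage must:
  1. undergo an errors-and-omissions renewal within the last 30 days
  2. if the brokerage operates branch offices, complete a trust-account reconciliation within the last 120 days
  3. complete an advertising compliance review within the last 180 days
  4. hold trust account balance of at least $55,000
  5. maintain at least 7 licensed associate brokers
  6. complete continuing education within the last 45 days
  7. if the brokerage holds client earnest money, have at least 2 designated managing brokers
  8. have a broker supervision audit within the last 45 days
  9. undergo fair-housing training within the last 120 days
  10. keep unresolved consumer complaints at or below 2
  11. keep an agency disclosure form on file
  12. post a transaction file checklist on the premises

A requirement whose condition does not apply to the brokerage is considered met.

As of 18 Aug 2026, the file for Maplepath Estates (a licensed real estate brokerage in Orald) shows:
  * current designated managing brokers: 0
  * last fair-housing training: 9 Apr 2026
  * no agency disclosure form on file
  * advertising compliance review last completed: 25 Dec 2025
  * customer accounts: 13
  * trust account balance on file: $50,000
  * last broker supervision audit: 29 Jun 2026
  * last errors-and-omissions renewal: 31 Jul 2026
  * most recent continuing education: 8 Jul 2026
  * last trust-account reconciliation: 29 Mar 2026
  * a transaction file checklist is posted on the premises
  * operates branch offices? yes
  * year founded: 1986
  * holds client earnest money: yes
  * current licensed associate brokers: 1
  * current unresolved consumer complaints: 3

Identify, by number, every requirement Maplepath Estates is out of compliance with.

2, 3, 4, 5, 7, 8, 9, 10, 11

1. errors-and-omissions renewal 18 days ago vs limit 30 → met
2. condition 'operates branch offices' holds; trust-account reconciliation 142 days ago vs limit 120 → not met
3. advertising compliance review 236 days ago vs limit 180 → not met
4. trust account balance $50,000 < $55,000 → not met
5. licensed associate brokers 1 < 7 → not met
6. continuing education 41 days ago vs limit 45 → met
7. condition 'holds client earnest money' holds; designated managing brokers 0 < 2 → not met
8. broker supervision audit 50 days ago vs limit 45 → not met
9. fair-housing training 131 days ago vs limit 120 → not met
10. unresolved consumer complaints 3 > 2 → not met
11. agency disclosure form absent → not met
12. transaction file checklist present → met
Not met: 2, 3, 4, 5, 7, 8, 9, 10, 11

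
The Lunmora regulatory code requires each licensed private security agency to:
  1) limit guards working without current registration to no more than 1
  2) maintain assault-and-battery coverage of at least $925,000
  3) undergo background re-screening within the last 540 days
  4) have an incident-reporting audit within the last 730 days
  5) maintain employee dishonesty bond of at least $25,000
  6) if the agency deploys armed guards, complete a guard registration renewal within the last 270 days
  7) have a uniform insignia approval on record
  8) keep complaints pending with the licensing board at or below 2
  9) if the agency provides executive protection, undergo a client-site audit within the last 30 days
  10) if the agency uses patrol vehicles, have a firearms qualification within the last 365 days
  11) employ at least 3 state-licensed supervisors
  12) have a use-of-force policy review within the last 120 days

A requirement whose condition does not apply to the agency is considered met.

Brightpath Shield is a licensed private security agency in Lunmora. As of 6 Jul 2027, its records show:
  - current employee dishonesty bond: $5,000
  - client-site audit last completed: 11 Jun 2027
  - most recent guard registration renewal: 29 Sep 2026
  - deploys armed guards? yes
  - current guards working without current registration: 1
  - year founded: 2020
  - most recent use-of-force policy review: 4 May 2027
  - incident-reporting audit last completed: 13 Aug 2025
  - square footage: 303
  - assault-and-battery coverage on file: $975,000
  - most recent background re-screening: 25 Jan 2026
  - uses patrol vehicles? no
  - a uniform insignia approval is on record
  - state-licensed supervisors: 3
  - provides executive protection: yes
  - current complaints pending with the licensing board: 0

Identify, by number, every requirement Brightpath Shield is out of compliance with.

5, 6

1. guards working without current registration 1 ≤ 1 → met
2. assault-and-battery coverage $975,000 ≥ $925,000 → met
3. background re-screening 527 days ago vs limit 540 → met
4. incident-reporting audit 692 days ago vs limit 730 → met
5. employee dishonesty bond $5,000 < $25,000 → not met
6. condition 'deploys armed guards' holds; guard registration renewal 280 days ago vs limit 270 → not met
7. uniform insignia approval present → met
8. complaints pending with the licensing board 0 ≤ 2 → met
9. condition 'provides executive protection' holds; client-site audit 25 days ago vs limit 30 → met
10. condition 'uses patrol vehicles' does not hold → requirement n/a → met
11. state-licensed supervisors 3 ≥ 3 → met
12. use-of-force policy review 63 days ago vs limit 120 → met
Not met: 5, 6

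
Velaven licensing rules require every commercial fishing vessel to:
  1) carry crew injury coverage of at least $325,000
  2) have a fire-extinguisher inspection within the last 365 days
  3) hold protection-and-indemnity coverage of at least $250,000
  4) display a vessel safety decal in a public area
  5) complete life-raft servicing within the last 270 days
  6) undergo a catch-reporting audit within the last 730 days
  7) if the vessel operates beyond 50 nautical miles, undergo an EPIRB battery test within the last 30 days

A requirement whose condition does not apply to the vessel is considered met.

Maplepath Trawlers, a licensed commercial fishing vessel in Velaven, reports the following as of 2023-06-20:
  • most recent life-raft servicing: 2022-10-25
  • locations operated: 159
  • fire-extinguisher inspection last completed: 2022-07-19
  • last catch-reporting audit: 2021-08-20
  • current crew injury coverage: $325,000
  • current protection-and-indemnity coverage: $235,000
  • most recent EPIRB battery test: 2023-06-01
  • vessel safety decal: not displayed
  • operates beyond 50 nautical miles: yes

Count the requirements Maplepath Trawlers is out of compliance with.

1. crew injury coverage $325,000 ≥ $325,000 → met
2. fire-extinguisher inspection 336 days ago vs limit 365 → met
3. protection-and-indemnity coverage $235,000 < $250,000 → not met
4. vessel safety decal absent → not met
5. life-raft servicing 238 days ago vs limit 270 → met
6. catch-reporting audit 669 days ago vs limit 730 → met
7. condition 'operates beyond 50 nautical miles' holds; EPIRB battery test 19 days ago vs limit 30 → met
Not met: 2 of 7

2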